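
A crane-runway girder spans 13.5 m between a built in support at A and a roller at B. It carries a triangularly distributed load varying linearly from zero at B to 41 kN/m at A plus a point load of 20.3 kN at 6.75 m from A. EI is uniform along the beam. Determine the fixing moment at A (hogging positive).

M_A = 549.5 kN·m

Take the reaction at B as the redundant and release it; the primary structure is a cantilever fixed at A.
Downward deflection at the released point B due to the loads:
  triangular load, peak 41 at the fixed end: w₀L⁴/(30EI) = 45394/EI
  point load 20.3 at a = 6.75: Pa²(3L − a)/(6EI) = 5203/EI
  δ_0 = 50597/EI
Tip deflection under a unit load at B: L³/(3EI) = 820.1/EI.
The prop prevents deflection at B: R_B = δ_0/δ_{BB} = 50597/820.1 = 61.69 kN.
Moment equilibrium about A: M_A = Σ(load moments about A) − R_B·L = 1382 − 61.69×13.5 = 549.5 kN·m.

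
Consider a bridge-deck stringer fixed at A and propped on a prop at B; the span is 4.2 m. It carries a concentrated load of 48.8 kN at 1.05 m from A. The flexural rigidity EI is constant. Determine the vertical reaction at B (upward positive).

Remove the prop at B; the released (primary) structure is a cantilever built in at A.
Free-end deflection of the primary structure under the applied loading (downward +):
  point load 48.8 at a = 1.05: Pa²(3L − a)/(6EI) = 103.6/EI
Tip deflection under a unit load at B: L³/(3EI) = 24.7/EI.
Compatibility at B: δ_0 − R_B·δ_{BB} = 0, so R_B = 103.6/24.7 = 4.194 kN.

R_B = 4.194 kN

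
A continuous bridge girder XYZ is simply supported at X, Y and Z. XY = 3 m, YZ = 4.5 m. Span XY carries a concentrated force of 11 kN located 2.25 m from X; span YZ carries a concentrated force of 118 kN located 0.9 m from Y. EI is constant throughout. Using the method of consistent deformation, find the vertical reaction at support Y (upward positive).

R_Y = 129.3 kN

Take M_Y as the redundant. Released structure: two simple spans XY and YZ with a hinge at Y.
Discontinuity in slope at Y on the released structure — sum the simple-span end rotations:
  span XY: point load 11 at a = 2.25: Pab(L + a)/(6LEI) = 5.414/EI
  span YZ: point load 118 at a = 0.9: Pab(L + b)/(6LEI) = 114.7/EI
  relative rotation θ_0 = (5.414 + 114.7)/EI = 120.1/EI
A unit hogging moment at Y produces rotation L₁/(3EI) + L₂/(3EI) = 2.5/EI.
Slope continuity at Y: θ_0 = M_Y·2.5/EI, so M_Y = 120.1/2.5 = 48.04 kN·m (hogging).
Span XY, ΣM about X with M_Y applied at Y: R_Y^{XY}·3 = 24.75 + 48.04, so R_Y^{XY} = 24.26 kN and R_X = 11 − 24.26 = -13.26 kN.
Span YZ, ΣM about Z: R_Y^{YZ}·4.5 = 424.8 + 48.04, so R_Y^{YZ} = 105.1 kN and R_Z = 118 − 105.1 = 12.92 kN.
R_Y = 24.26 + 105.1 = 129.3 kN.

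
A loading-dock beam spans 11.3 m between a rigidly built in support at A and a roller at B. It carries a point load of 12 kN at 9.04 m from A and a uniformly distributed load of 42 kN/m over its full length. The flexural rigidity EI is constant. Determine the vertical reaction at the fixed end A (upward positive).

R_A = 300.2 kN

Choose R_B as the redundant. The primary structure is the cantilever fixed at A.
Free-end deflection of the primary structure under the applied loading (downward +):
  point load 12 at a = 9.04: Pa²(3L − a)/(6EI) = 4063/EI
  UDL 42: wL⁴/(8EI) = 85600/EI
  δ_0 = 89663/EI
Flexibility coefficient — unit upward force at B: δ_{BB} = L³/(3EI) = 481/EI.
The prop prevents deflection at B: R_B = δ_0/δ_{BB} = 89663/481 = 186.4 kN.
Vertical equilibrium: R_A = ΣP − R_B = 486.6 − 186.4 = 300.2 kN.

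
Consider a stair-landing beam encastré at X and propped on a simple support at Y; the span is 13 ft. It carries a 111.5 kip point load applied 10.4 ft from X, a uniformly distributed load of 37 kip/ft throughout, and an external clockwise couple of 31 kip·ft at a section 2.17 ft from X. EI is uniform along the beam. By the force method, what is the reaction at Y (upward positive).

Choose R_Y as the redundant. The primary structure is the cantilever fixed at X.
Downward deflection at the released point Y due to the loads:
  point load 111.5 at a = 10.4: Pa²(3L − a)/(6EI) = 57485/EI
  UDL 37: wL⁴/(8EI) = 132095/EI
  clockwise couple 31 at a = 2.17: M₀a(2L − a)/(2EI) = 801.5/EI
  δ_0 = 190381/EI
Flexibility coefficient — unit upward force at Y: δ_{YY} = L³/(3EI) = 732.3/EI.
Compatibility at Y: δ_0 − R_Y·δ_{YY} = 0, so R_Y = 190381/732.3 = 260 kip.

R_Y = 260 kip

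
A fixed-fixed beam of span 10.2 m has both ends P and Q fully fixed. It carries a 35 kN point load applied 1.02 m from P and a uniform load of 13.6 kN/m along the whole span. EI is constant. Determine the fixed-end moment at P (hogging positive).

M_P = 146.8 kN·m

Release both end moments; the primary structure is a simply-supported span PQ with redundants M_P and M_Q.
Simple-span end rotations at P and Q under the given loads:
  at P: point load 35 at a = 1.02: Pab(L + b)/(6LEI) = 103.8/EI
  at Q: point load 35 at a = 1.02: Pab(L + a)/(6LEI) = 60.08/EI
  at P: UDL 13.6: wL³/(24EI) = 601.4/EI
  at Q: UDL 13.6: wL³/(24EI) = 601.4/EI
  θ_P0 = 705.1/EI,  θ_Q0 = 661.4/EI
Flexibility coefficients: a unit moment at one end gives L/(3EI) there and L/(6EI) at the far end, so f₁₁ = f₂₂ = 3.4/EI and f₁₂ = f₂₁ = 1.7/EI.
Compatibility — zero rotation at each built-in end:
  3.4 M_P + 1.7 M_Q = 705.1
  1.7 M_P + 3.4 M_Q = 661.4
Solving the pair gives M_P = 146.8 kN·m and M_Q = 121.1 kN·m (hogging).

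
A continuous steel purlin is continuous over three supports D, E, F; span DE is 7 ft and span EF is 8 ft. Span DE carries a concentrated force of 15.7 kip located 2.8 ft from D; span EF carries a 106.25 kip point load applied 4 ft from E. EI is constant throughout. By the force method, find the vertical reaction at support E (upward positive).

R_E = 84.48 kip

Take M_E as the redundant. Released structure: two simple spans DE and EF with a hinge at E.
End slopes at the hinge E, treating each span as simply supported:
  span DE: point load 15.7 at a = 2.8: Pab(L + a)/(6LEI) = 43.08/EI
  span EF: point load 106.25 at a = 4: Pab(L + b)/(6LEI) = 425/EI
  relative rotation θ_0 = (43.08 + 425)/EI = 468.1/EI
A unit hogging moment at E produces rotation L₁/(3EI) + L₂/(3EI) = 5/EI.
Slope continuity at E: θ_0 = M_E·5/EI, so M_E = 468.1/5 = 93.62 kip·ft (hogging).
Span DE, ΣM about D with M_E applied at E: R_E^{DE}·7 = 43.96 + 93.62, so R_E^{DE} = 19.65 kip and R_D = 15.7 − 19.65 = -3.954 kip.
Span EF, ΣM about F: R_E^{EF}·8 = 425 + 93.62, so R_E^{EF} = 64.83 kip and R_F = 106.2 − 64.83 = 41.42 kip.
R_E = 19.65 + 64.83 = 84.48 kip.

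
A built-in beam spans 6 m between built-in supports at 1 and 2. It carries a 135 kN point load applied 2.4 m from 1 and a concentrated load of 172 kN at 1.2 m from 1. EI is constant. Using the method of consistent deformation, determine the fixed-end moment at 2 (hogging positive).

Take the two fixed-end moments M_1, M_2 as redundants; the released structure is the simple span 12.
Simple-span end rotations at 1 and 2 under the given loads:
  at 1: point load 135 at a = 2.4: Pab(L + b)/(6LEI) = 311/EI
  at 2: point load 135 at a = 2.4: Pab(L + a)/(6LEI) = 272.2/EI
  at 1: point load 172 at a = 1.2: Pab(L + b)/(6LEI) = 297.2/EI
  at 2: point load 172 at a = 1.2: Pab(L + a)/(6LEI) = 198.1/EI
  θ_10 = 608.3/EI,  θ_20 = 470.3/EI
Flexibility coefficients: a unit moment at one end gives L/(3EI) there and L/(6EI) at the far end, so f₁₁ = f₂₂ = 2/EI and f₁₂ = f₂₁ = 1/EI.
Compatibility — zero rotation at each built-in end:
  2 M_1 + 1 M_2 = 608.3
  1 M_1 + 2 M_2 = 470.3
Solving the pair gives M_1 = 248.7 kN·m and M_2 = 110.8 kN·m (hogging).

M_2 = 110.8 kN·m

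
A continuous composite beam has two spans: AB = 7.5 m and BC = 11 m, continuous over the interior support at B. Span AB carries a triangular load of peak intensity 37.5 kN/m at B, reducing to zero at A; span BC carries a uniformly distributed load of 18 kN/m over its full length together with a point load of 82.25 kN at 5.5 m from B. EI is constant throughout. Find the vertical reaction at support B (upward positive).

Release continuity at B by inserting a hinge; the redundant is the internal moment M_B. The primary structure is two simply-supported spans AB and BC.
Rotations at B on the released spans (each span's end-slope, ×1/EI):
  span AB: triangular load, peak 37.5: w₀L³/(45EI) = 351.6/EI
  span BC: UDL 18: wL³/(24EI) = 998.2/EI
  span BC: point load 82.25 at a = 5.5: Pab(L + b)/(6LEI) = 622/EI
  relative rotation θ_0 = (351.6 + 1620)/EI = 1972/EI
A unit hogging moment at B produces rotation L₁/(3EI) + L₂/(3EI) = 6.167/EI.
Compatibility: M_B·(L₁+L₂)/(3EI) = θ_0, giving M_B = 319.8 kN·m (hogging).
Span AB, ΣM about A with M_B applied at B: R_B^{AB}·7.5 = 703.1 + 319.8, so R_B^{AB} = 136.4 kN and R_A = 140.6 − 136.4 = 4.241 kN.
Span BC, ΣM about C: R_B^{BC}·11 = 1541 + 319.8, so R_B^{BC} = 169.2 kN and R_C = 280.2 − 169.2 = 111.1 kN.
R_B = 136.4 + 169.2 = 305.6 kN.

R_B = 305.6 kN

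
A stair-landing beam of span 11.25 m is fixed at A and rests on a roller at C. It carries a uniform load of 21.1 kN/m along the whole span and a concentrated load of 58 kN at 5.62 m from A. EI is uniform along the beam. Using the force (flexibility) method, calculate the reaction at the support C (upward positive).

R_C = 107.1 kN

Choose R_C as the redundant. The primary structure is the cantilever fixed at A.
Downward deflection at the released point C due to the loads:
  UDL 21.1: wL⁴/(8EI) = 42248/EI
  point load 58 at a = 5.62: Pa²(3L − a)/(6EI) = 8589/EI
  δ_0 = 50836/EI
Flexibility coefficient — unit upward force at C: δ_{CC} = L³/(3EI) = 474.6/EI.
Compatibility at C: δ_0 − R_C·δ_{CC} = 0, so R_C = 50836/474.6 = 107.1 kN.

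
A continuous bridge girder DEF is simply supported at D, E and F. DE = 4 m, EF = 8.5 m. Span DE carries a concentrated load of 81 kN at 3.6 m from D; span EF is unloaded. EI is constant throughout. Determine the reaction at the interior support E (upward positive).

R_E = 76.16 kN

Insert a hinge at E; M_E is the redundant, and each span becomes simply supported.
End slopes at the hinge E, treating each span as simply supported:
  span DE: point load 81 at a = 3.6: Pab(L + a)/(6LEI) = 36.94/EI
  relative rotation θ_0 = (36.94 + 0)/EI = 36.94/EI
A unit hogging moment at E produces rotation L₁/(3EI) + L₂/(3EI) = 4.167/EI.
Compatibility: M_E·(L₁+L₂)/(3EI) = θ_0, giving M_E = 8.865 kN·m (hogging).
Span DE, ΣM about D with M_E applied at E: R_E^{DE}·4 = 291.6 + 8.865, so R_E^{DE} = 75.12 kN and R_D = 81 − 75.12 = 5.884 kN.
Span EF, ΣM about F: R_E^{EF}·8.5 = 0 + 8.865, so R_E^{EF} = 1.043 kN and R_F = 0 − 1.043 = -1.043 kN.
R_E = 75.12 + 1.043 = 76.16 kN.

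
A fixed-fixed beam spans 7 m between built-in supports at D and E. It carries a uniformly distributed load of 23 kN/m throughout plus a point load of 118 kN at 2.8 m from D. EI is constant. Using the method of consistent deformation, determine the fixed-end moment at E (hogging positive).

M_E = 173.2 kN·m

Release both end moments; the primary structure is a simply-supported span DE with redundants M_D and M_E.
End rotations of the released simple span under the applied load (×1/EI):
  at D: UDL 23: wL³/(24EI) = 328.7/EI
  at E: UDL 23: wL³/(24EI) = 328.7/EI
  at D: point load 118 at a = 2.8: Pab(L + b)/(6LEI) = 370/EI
  at E: point load 118 at a = 2.8: Pab(L + a)/(6LEI) = 323.8/EI
  θ_D0 = 698.8/EI,  θ_E0 = 652.5/EI
Flexibility coefficients: a unit moment at one end gives L/(3EI) there and L/(6EI) at the far end, so f₁₁ = f₂₂ = 2.333/EI and f₁₂ = f₂₁ = 1.167/EI.
Compatibility — zero rotation at each built-in end:
  2.333 M_D + 1.167 M_E = 698.8
  1.167 M_D + 2.333 M_E = 652.5
Solving the pair gives M_D = 212.9 kN·m and M_E = 173.2 kN·m (hogging).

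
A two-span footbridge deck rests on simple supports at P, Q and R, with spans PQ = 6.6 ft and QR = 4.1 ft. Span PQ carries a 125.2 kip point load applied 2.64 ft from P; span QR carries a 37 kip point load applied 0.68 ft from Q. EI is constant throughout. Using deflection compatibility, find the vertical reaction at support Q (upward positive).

R_Q = 117.7 kip

Take M_Q as the redundant. Released structure: two simple spans PQ and QR with a hinge at Q.
Discontinuity in slope at Q on the released structure — sum the simple-span end rotations:
  span PQ: point load 125.2 at a = 2.64: Pab(L + a)/(6LEI) = 305.4/EI
  span QR: point load 37 at a = 0.68: Pab(L + b)/(6LEI) = 26.3/EI
  relative rotation θ_0 = (305.4 + 26.3)/EI = 331.7/EI
A unit hogging moment at Q produces rotation L₁/(3EI) + L₂/(3EI) = 3.567/EI.
Compatibility: M_Q·(L₁+L₂)/(3EI) = θ_0, giving M_Q = 93 kip·ft (hogging).
Span PQ, ΣM about P with M_Q applied at Q: R_Q^{PQ}·6.6 = 330.5 + 93, so R_Q^{PQ} = 64.17 kip and R_P = 125.2 − 64.17 = 61.03 kip.
Span QR, ΣM about R: R_Q^{QR}·4.1 = 126.5 + 93, so R_Q^{QR} = 53.55 kip and R_R = 37 − 53.55 = -16.55 kip.
R_Q = 64.17 + 53.55 = 117.7 kip.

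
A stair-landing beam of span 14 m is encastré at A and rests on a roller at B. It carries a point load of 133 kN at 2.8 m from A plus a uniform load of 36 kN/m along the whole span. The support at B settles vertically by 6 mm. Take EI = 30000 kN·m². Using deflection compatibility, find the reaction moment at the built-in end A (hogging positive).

M_A = 1153 kN·m

Take the reaction at B as the redundant and release it; the primary structure is a cantilever fixed at A.
Primary-structure tip deflection at B by superposition:
  point load 133 at a = 2.8: Pa²(3L − a)/(6EI) = 6812/EI
  UDL 36: wL⁴/(8EI) = 172872/EI
  δ_0 = 179684/EI
Flexibility coefficient — unit upward force at B: δ_{BB} = L³/(3EI) = 914.7/EI.
With EI = 30000 kN·m²: δ_0 = 5.9895 m and δ_{BB} = 0.030489 m/kN.
Compatibility — the beam at B must follow the support down by 0.006 m: δ_0 − R_B·δ_{BB} = 0.006, so R_B = (5.9895 − 0.006)/0.030489 = 196.3 kN.
Moment equilibrium about A: M_A = Σ(load moments about A) − R_B·L = 3900 − 196.3×14 = 1153 kN·m.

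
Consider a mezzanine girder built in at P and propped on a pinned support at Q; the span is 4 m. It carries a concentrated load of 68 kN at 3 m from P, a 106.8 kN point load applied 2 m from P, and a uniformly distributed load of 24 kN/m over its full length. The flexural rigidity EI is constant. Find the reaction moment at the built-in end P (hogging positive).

M_P = 160 kN·m

Release the roller at Q. Primary structure: cantilever fixed at P.
Primary-structure tip deflection at Q by superposition:
  point load 68 at a = 3: Pa²(3L − a)/(6EI) = 918/EI
  point load 106.8 at a = 2: Pa²(3L − a)/(6EI) = 712/EI
  UDL 24: wL⁴/(8EI) = 768/EI
  δ_0 = 2398/EI
Tip deflection under a unit load at Q: L³/(3EI) = 21.33/EI.
Compatibility at Q: δ_0 − R_Q·δ_{QQ} = 0, so R_Q = 2398/21.33 = 112.4 kN.
Moment equilibrium about P: M_P = Σ(load moments about P) − R_Q·L = 609.6 − 112.4×4 = 160 kN·m.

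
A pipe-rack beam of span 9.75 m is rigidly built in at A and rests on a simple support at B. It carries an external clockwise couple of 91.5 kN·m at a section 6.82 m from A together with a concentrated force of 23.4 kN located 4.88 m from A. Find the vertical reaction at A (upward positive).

R_A = 3.268 kN

Remove the prop at B; the released (primary) structure is a cantilever built in at A.
Free-end deflection of the primary structure under the applied loading (downward +):
  clockwise couple 91.5 at a = 6.82: M₀a(2L − a)/(2EI) = 3956/EI
  point load 23.4 at a = 4.88: Pa²(3L − a)/(6EI) = 2263/EI
  δ_0 = 6220/EI
Tip deflection under a unit load at B: L³/(3EI) = 309/EI.
Compatibility at B: δ_0 − R_B·δ_{BB} = 0, so R_B = 6220/309 = 20.13 kN.
Vertical equilibrium: R_A = ΣP − R_B = 23.4 − 20.13 = 3.268 kN.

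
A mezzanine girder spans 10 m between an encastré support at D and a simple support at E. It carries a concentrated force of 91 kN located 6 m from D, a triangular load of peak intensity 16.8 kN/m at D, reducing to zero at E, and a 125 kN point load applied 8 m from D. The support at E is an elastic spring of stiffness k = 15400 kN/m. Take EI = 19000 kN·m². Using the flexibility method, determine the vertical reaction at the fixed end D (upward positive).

R_D = 156.4 kN

Choose R_E as the redundant. The primary structure is the cantilever fixed at D.
Primary-structure tip deflection at E by superposition:
  point load 91 at a = 6: Pa²(3L − a)/(6EI) = 13104/EI
  triangular load, peak 16.8 at the fixed end: w₀L⁴/(30EI) = 5600/EI
  point load 125 at a = 8: Pa²(3L − a)/(6EI) = 29333/EI
  δ_0 = 48037/EI
Flexibility coefficient — unit upward force at E: δ_{EE} = L³/(3EI) = 333.3/EI.
With EI = 19000 kN·m²: δ_0 = 2.5283 m and δ_{EE} = 0.017544 m/kN.
Compatibility — the spring shortens by R_E/k under the reaction it provides: δ_0 − R_E·δ_{EE} = R_E/k. With 1/k = 0.000065 m/kN, R_E = δ_0 / (δ_{EE} + 1/k) = 2.5283 / (0.017544 + 0.000065) = 143.6 kN.
Vertical equilibrium: R_D = ΣP − R_E = 300 − 143.6 = 156.4 kN.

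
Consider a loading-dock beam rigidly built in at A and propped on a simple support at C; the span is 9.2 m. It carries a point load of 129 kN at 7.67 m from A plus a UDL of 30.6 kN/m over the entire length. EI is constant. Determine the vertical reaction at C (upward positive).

R_C = 202.7 kN

Take the reaction at C as the redundant and release it; the primary structure is a cantilever fixed at A.
Free-end deflection of the primary structure under the applied loading (downward +):
  point load 129 at a = 7.67: Pa²(3L − a)/(6EI) = 25208/EI
  UDL 30.6: wL⁴/(8EI) = 27402/EI
  δ_0 = 52610/EI
Tip deflection under a unit load at C: L³/(3EI) = 259.6/EI.
The prop prevents deflection at C: R_C = δ_0/δ_{CC} = 52610/259.6 = 202.7 kN.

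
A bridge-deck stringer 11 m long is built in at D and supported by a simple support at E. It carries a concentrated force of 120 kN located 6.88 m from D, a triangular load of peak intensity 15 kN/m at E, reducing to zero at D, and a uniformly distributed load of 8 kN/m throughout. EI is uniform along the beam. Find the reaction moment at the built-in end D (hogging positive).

M_D = 439.4 kN·m

Release the roller at E. Primary structure: cantilever fixed at D.
Downward deflection at the released point E due to the loads:
  point load 120 at a = 6.88: Pa²(3L − a)/(6EI) = 24727/EI
  triangular load, peak 15 at the free end: 11w₀L⁴/(120EI) = 20131/EI
  UDL 8: wL⁴/(8EI) = 14641/EI
  δ_0 = 59500/EI
Flexibility coefficient — unit upward force at E: δ_{EE} = L³/(3EI) = 443.7/EI.
The prop prevents deflection at E: R_E = δ_0/δ_{EE} = 59500/443.7 = 134.1 kN.
Moment equilibrium about D: M_D = Σ(load moments about D) − R_E·L = 1915 − 134.1×11 = 439.4 kN·m.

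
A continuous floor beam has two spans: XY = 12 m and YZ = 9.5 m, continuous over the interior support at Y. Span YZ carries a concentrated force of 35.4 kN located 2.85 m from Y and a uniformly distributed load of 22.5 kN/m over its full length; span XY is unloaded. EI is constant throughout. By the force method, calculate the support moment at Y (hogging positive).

M_Y = 138.7 kN·m

Release continuity at Y by inserting a hinge; the redundant is the internal moment M_Y. The primary structure is two simply-supported spans XY and YZ.
End slopes at the hinge Y, treating each span as simply supported:
  span YZ: point load 35.4 at a = 2.85: Pab(L + b)/(6LEI) = 190.1/EI
  span YZ: UDL 22.5: wL³/(24EI) = 803.8/EI
  relative rotation θ_0 = (0 + 993.9)/EI = 993.9/EI
A unit hogging moment at Y produces rotation L₁/(3EI) + L₂/(3EI) = 7.167/EI.
Slope continuity at Y: θ_0 = M_Y·7.167/EI, so M_Y = 993.9/7.167 = 138.7 kN·m (hogging).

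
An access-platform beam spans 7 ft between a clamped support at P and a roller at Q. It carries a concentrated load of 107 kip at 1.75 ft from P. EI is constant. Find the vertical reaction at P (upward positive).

Take the reaction at Q as the redundant and release it; the primary structure is a cantilever fixed at P.
Primary-structure tip deflection at Q by superposition:
  point load 107 at a = 1.75: Pa²(3L − a)/(6EI) = 1051/EI
Tip deflection under a unit load at Q: L³/(3EI) = 114.3/EI.
The prop prevents deflection at Q: R_Q = δ_0/δ_{QQ} = 1051/114.3 = 9.195 kip.
Vertical equilibrium: R_P = ΣP − R_Q = 107 − 9.195 = 97.8 kip.

R_P = 97.8 kip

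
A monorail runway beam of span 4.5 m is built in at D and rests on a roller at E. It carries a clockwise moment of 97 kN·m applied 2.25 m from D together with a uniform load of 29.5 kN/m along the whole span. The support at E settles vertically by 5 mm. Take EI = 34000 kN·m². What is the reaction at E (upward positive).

R_E = 68.43 kN

Choose R_E as the redundant. The primary structure is the cantilever fixed at D.
Deflection at E on the released cantilever, summing each load's contribution:
  clockwise couple 97 at a = 2.25: M₀a(2L − a)/(2EI) = 736.6/EI
  UDL 29.5: wL⁴/(8EI) = 1512/EI
  δ_0 = 2249/EI
Tip deflection under a unit load at E: L³/(3EI) = 30.38/EI.
With EI = 34000 kN·m²: δ_0 = 0.066138 m and δ_{EE} = 0.000893 m/kN.
Compatibility — the beam at E must follow the support down by 0.005 m: δ_0 − R_E·δ_{EE} = 0.005, so R_E = (0.066138 − 0.005)/0.000893 = 68.43 kN.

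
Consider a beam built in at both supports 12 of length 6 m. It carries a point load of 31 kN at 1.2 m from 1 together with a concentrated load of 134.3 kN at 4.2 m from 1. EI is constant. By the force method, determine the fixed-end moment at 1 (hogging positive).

Take the two fixed-end moments M_1, M_2 as redundants; the released structure is the simple span 12.
Simple-span end rotations at 1 and 2 under the given loads:
  at 1: point load 31 at a = 1.2: Pab(L + b)/(6LEI) = 53.57/EI
  at 2: point load 31 at a = 1.2: Pab(L + a)/(6LEI) = 35.71/EI
  at 1: point load 134.3 at a = 4.2: Pab(L + b)/(6LEI) = 220/EI
  at 2: point load 134.3 at a = 4.2: Pab(L + a)/(6LEI) = 287.7/EI
  θ_10 = 273.6/EI,  θ_20 = 323.4/EI
Flexibility coefficients: a unit moment at one end gives L/(3EI) there and L/(6EI) at the far end, so f₁₁ = f₂₂ = 2/EI and f₁₂ = f₂₁ = 1/EI.
Compatibility — zero rotation at each built-in end:
  2 M_1 + 1 M_2 = 273.6
  1 M_1 + 2 M_2 = 323.4
Solving the pair gives M_1 = 74.57 kN·m and M_2 = 124.4 kN·m (hogging).

M_1 = 74.57 kN·m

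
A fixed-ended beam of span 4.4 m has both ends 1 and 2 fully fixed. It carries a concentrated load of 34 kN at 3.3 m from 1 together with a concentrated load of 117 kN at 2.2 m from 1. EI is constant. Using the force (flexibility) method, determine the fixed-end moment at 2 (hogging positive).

Release both end moments; the primary structure is a simply-supported span 12 with redundants M_1 and M_2.
Simple-span end rotations at 1 and 2 under the given loads:
  at 1: point load 34 at a = 3.3: Pab(L + b)/(6LEI) = 25.71/EI
  at 2: point load 34 at a = 3.3: Pab(L + a)/(6LEI) = 36/EI
  at 1: point load 117 at a = 2.2: Pab(L + b)/(6LEI) = 141.6/EI
  at 2: point load 117 at a = 2.2: Pab(L + a)/(6LEI) = 141.6/EI
  θ_10 = 167.3/EI,  θ_20 = 177.6/EI
Flexibility coefficients: a unit moment at one end gives L/(3EI) there and L/(6EI) at the far end, so f₁₁ = f₂₂ = 1.467/EI and f₁₂ = f₂₁ = 0.7333/EI.
Compatibility — zero rotation at each built-in end:
  1.467 M_1 + 0.7333 M_2 = 167.3
  0.7333 M_1 + 1.467 M_2 = 177.6
Solving the pair gives M_1 = 71.36 kN·m and M_2 = 85.39 kN·m (hogging).

M_2 = 85.39 kN·m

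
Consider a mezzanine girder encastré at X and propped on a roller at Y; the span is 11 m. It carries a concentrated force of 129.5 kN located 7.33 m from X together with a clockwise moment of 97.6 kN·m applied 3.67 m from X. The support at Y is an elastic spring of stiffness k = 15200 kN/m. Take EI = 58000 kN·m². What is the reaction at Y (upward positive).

Take the reaction at Y as the redundant and release it; the primary structure is a cantilever fixed at X.
Primary-structure tip deflection at Y by superposition:
  point load 129.5 at a = 7.33: Pa²(3L − a)/(6EI) = 29768/EI
  clockwise couple 97.6 at a = 3.67: M₀a(2L − a)/(2EI) = 3283/EI
  δ_0 = 33051/EI
Tip deflection under a unit load at Y: L³/(3EI) = 443.7/EI.
With EI = 58000 kN·m²: δ_0 = 0.56985 m and δ_{YY} = 0.007649 m/kN.
Compatibility — the spring shortens by R_Y/k under the reaction it provides: δ_0 − R_Y·δ_{YY} = R_Y/k. With 1/k = 0.000066 m/kN, R_Y = δ_0 / (δ_{YY} + 1/k) = 0.56985 / (0.007649 + 0.000066) = 73.86 kN.

R_Y = 73.86 kN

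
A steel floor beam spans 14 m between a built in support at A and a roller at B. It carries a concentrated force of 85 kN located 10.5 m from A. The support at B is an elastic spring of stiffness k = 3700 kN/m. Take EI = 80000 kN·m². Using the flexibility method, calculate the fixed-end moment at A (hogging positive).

M_A = 156.8 kN·m

Choose R_B as the redundant. The primary structure is the cantilever fixed at A.
Primary-structure tip deflection at B by superposition:
  point load 85 at a = 10.5: Pa²(3L − a)/(6EI) = 49199/EI
Tip deflection under a unit load at B: L³/(3EI) = 914.7/EI.
With EI = 80000 kN·m²: δ_0 = 0.61499 m and δ_{BB} = 0.011433 m/kN.
Compatibility — the spring shortens by R_B/k under the reaction it provides: δ_0 − R_B·δ_{BB} = R_B/k. With 1/k = 0.00027 m/kN, R_B = δ_0 / (δ_{BB} + 1/k) = 0.61499 / (0.011433 + 0.00027) = 52.55 kN.
Moment equilibrium about A: M_A = Σ(load moments about A) − R_B·L = 892.5 − 52.55×14 = 156.8 kN·m.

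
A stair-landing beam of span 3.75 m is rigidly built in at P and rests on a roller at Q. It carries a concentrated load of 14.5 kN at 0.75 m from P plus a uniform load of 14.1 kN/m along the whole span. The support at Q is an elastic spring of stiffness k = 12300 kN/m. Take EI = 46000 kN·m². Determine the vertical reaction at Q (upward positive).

R_Q = 17.02 kN

Remove the prop at Q; the released (primary) structure is a cantilever built in at P.
Primary-structure tip deflection at Q by superposition:
  point load 14.5 at a = 0.75: Pa²(3L − a)/(6EI) = 14.27/EI
  UDL 14.1: wL⁴/(8EI) = 348.5/EI
  δ_0 = 362.8/EI
Tip deflection under a unit load at Q: L³/(3EI) = 17.58/EI.
With EI = 46000 kN·m²: δ_0 = 0.007887 m and δ_{QQ} = 0.000382 m/kN.
Compatibility — the spring shortens by R_Q/k under the reaction it provides: δ_0 − R_Q·δ_{QQ} = R_Q/k. With 1/k = 0.000081 m/kN, R_Q = δ_0 / (δ_{QQ} + 1/k) = 0.007887 / (0.000382 + 0.000081) = 17.02 kN.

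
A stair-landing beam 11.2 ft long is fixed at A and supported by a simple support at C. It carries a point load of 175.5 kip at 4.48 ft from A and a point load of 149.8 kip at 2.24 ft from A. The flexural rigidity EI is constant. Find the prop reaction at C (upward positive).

R_C = 44.89 kip

Choose R_C as the redundant. The primary structure is the cantilever fixed at A.
Free-end deflection of the primary structure under the applied loading (downward +):
  point load 175.5 at a = 4.48: Pa²(3L − a)/(6EI) = 17095/EI
  point load 149.8 at a = 2.24: Pa²(3L − a)/(6EI) = 3929/EI
  δ_0 = 21024/EI
Tip deflection under a unit load at C: L³/(3EI) = 468.3/EI.
Compatibility at C: δ_0 − R_C·δ_{CC} = 0, so R_C = 21024/468.3 = 44.89 kip.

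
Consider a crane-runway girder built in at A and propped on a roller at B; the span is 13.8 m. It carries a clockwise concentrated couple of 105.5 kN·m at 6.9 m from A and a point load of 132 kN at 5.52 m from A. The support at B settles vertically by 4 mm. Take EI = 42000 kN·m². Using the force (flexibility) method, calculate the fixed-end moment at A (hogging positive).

Take the reaction at B as the redundant and release it; the primary structure is a cantilever fixed at A.
Free-end deflection of the primary structure under the applied loading (downward +):
  clockwise couple 105.5 at a = 6.9: M₀a(2L − a)/(2EI) = 7534/EI
  point load 132 at a = 5.52: Pa²(3L − a)/(6EI) = 24052/EI
  δ_0 = 31586/EI
Flexibility coefficient — unit upward force at B: δ_{BB} = L³/(3EI) = 876/EI.
With EI = 42000 kN·m²: δ_0 = 0.75206 m and δ_{BB} = 0.020858 m/kN.
Compatibility — the beam at B must follow the support down by 0.004 m: δ_0 − R_B·δ_{BB} = 0.004, so R_B = (0.75206 − 0.004)/0.020858 = 35.86 kN.
Moment equilibrium about A: M_A = Σ(load moments about A) − R_B·L = 834.1 − 35.86×13.8 = 339.2 kN·m.

M_A = 339.2 kN·m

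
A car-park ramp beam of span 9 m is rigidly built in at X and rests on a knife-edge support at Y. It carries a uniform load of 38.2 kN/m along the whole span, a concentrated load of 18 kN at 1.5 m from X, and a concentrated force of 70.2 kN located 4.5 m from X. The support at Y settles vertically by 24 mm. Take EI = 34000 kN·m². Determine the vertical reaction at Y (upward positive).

R_Y = 148.2 kN

Release the roller at Y. Primary structure: cantilever fixed at X.
Primary-structure tip deflection at Y by superposition:
  UDL 38.2: wL⁴/(8EI) = 31329/EI
  point load 18 at a = 1.5: Pa²(3L − a)/(6EI) = 172.1/EI
  point load 70.2 at a = 4.5: Pa²(3L − a)/(6EI) = 5331/EI
  δ_0 = 36832/EI
Tip deflection under a unit load at Y: L³/(3EI) = 243/EI.
With EI = 34000 kN·m²: δ_0 = 1.0833 m and δ_{YY} = 0.007147 m/kN.
Compatibility — the beam at Y must follow the support down by 0.024 m: δ_0 − R_Y·δ_{YY} = 0.024, so R_Y = (1.0833 − 0.024)/0.007147 = 148.2 kN.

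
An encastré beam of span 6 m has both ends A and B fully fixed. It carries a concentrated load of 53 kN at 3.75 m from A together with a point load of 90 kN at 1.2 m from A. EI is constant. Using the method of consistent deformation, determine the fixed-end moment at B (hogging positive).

Release both end moments; the primary structure is a simply-supported span AB with redundants M_A and M_B.
Simple-span end rotations at A and B under the given loads:
  at A: point load 53 at a = 3.75: Pab(L + b)/(6LEI) = 102.5/EI
  at B: point load 53 at a = 3.75: Pab(L + a)/(6LEI) = 121.1/EI
  at A: point load 90 at a = 1.2: Pab(L + b)/(6LEI) = 155.5/EI
  at B: point load 90 at a = 1.2: Pab(L + a)/(6LEI) = 103.7/EI
  θ_A0 = 258/EI,  θ_B0 = 224.8/EI
Flexibility coefficients: a unit moment at one end gives L/(3EI) there and L/(6EI) at the far end, so f₁₁ = f₂₂ = 2/EI and f₁₂ = f₂₁ = 1/EI.
Compatibility — zero rotation at each built-in end:
  2 M_A + 1 M_B = 258
  1 M_A + 2 M_B = 224.8
Solving the pair gives M_A = 97.07 kN·m and M_B = 63.86 kN·m (hogging).

M_B = 63.86 kN·m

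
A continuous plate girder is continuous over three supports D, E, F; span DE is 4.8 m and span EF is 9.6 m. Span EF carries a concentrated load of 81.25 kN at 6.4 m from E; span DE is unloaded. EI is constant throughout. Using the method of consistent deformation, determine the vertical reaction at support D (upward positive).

R_D = -16.05 kN

Take M_E as the redundant. Released structure: two simple spans DE and EF with a hinge at E.
End slopes at the hinge E, treating each span as simply supported:
  span EF: point load 81.25 at a = 6.4: Pab(L + b)/(6LEI) = 369.8/EI
  relative rotation θ_0 = (0 + 369.8)/EI = 369.8/EI
A unit hogging moment at E produces rotation L₁/(3EI) + L₂/(3EI) = 4.8/EI.
Compatibility: M_E·(L₁+L₂)/(3EI) = θ_0, giving M_E = 77.04 kN·m (hogging).
Span DE, ΣM about D with M_E applied at E: R_E^{DE}·4.8 = 0 + 77.04, so R_E^{DE} = 16.05 kN and R_D = 0 − 16.05 = -16.05 kN.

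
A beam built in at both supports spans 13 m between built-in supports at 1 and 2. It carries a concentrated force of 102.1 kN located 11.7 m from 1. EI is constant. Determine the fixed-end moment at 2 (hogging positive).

Release both end moments; the primary structure is a simply-supported span 12 with redundants M_1 and M_2.
On the primary (simply-supported) span, the end slopes from the loading are:
  at 1: point load 102.1 at a = 11.7: Pab(L + b)/(6LEI) = 284.7/EI
  at 2: point load 102.1 at a = 11.7: Pab(L + a)/(6LEI) = 491.8/EI
  θ_10 = 284.7/EI,  θ_20 = 491.8/EI
Flexibility coefficients: a unit moment at one end gives L/(3EI) there and L/(6EI) at the far end, so f₁₁ = f₂₂ = 4.333/EI and f₁₂ = f₂₁ = 2.167/EI.
Compatibility — zero rotation at each built-in end:
  4.333 M_1 + 2.167 M_2 = 284.7
  2.167 M_1 + 4.333 M_2 = 491.8
Solving the pair gives M_1 = 11.95 kN·m and M_2 = 107.5 kN·m (hogging).

M_2 = 107.5 kN·m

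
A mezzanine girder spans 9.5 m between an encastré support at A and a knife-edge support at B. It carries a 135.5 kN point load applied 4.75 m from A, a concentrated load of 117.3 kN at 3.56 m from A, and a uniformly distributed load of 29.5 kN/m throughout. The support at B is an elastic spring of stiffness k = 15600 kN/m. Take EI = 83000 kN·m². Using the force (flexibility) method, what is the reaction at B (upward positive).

Choose R_B as the redundant. The primary structure is the cantilever fixed at A.
Downward deflection at the released point B due to the loads:
  point load 135.5 at a = 4.75: Pa²(3L − a)/(6EI) = 12101/EI
  point load 117.3 at a = 3.56: Pa²(3L − a)/(6EI) = 6179/EI
  UDL 29.5: wL⁴/(8EI) = 30035/EI
  δ_0 = 48316/EI
Tip deflection under a unit load at B: L³/(3EI) = 285.8/EI.
With EI = 83000 kN·m²: δ_0 = 0.58212 m and δ_{BB} = 0.003443 m/kN.
Compatibility — the spring shortens by R_B/k under the reaction it provides: δ_0 − R_B·δ_{BB} = R_B/k. With 1/k = 0.000064 m/kN, R_B = δ_0 / (δ_{BB} + 1/k) = 0.58212 / (0.003443 + 0.000064) = 166 kN.

R_B = 166 kN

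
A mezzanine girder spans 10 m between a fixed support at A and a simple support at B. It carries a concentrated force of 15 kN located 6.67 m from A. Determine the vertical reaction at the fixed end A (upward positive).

R_A = 7.216 kN

Remove the prop at B; the released (primary) structure is a cantilever built in at A.
Primary-structure tip deflection at B by superposition:
  point load 15 at a = 6.67: Pa²(3L − a)/(6EI) = 2595/EI
Tip deflection under a unit load at B: L³/(3EI) = 333.3/EI.
The prop prevents deflection at B: R_B = δ_0/δ_{BB} = 2595/333.3 = 7.784 kN.
Vertical equilibrium: R_A = ΣP − R_B = 15 − 7.784 = 7.216 kN.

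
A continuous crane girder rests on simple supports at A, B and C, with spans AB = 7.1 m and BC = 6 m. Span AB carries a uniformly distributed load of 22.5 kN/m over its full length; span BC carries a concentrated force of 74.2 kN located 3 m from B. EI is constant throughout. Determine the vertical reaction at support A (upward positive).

Insert a hinge at B; M_B is the redundant, and each span becomes simply supported.
Discontinuity in slope at B on the released structure — sum the simple-span end rotations:
  span AB: UDL 22.5: wL³/(24EI) = 335.5/EI
  span BC: point load 74.2 at a = 3: Pab(L + b)/(6LEI) = 166.9/EI
  relative rotation θ_0 = (335.5 + 166.9)/EI = 502.5/EI
A unit hogging moment at B produces rotation L₁/(3EI) + L₂/(3EI) = 4.367/EI.
Compatibility: M_B·(L₁+L₂)/(3EI) = θ_0, giving M_B = 115.1 kN·m (hogging).
Span AB, ΣM about A with M_B applied at B: R_B^{AB}·7.1 = 567.1 + 115.1, so R_B^{AB} = 96.08 kN and R_A = 159.8 − 96.08 = 63.67 kN.

R_A = 63.67 kN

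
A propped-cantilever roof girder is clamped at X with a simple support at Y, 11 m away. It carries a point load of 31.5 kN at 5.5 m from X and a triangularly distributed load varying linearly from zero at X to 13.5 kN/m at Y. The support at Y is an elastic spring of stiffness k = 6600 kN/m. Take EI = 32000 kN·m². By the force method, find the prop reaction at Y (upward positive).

Release the roller at Y. Primary structure: cantilever fixed at X.
Downward deflection at the released point Y due to the loads:
  point load 31.5 at a = 5.5: Pa²(3L − a)/(6EI) = 4367/EI
  triangular load, peak 13.5 at the free end: 11w₀L⁴/(120EI) = 18118/EI
  δ_0 = 22486/EI
Flexibility coefficient — unit upward force at Y: δ_{YY} = L³/(3EI) = 443.7/EI.
With EI = 32000 kN·m²: δ_0 = 0.70267 m and δ_{YY} = 0.013865 m/kN.
Compatibility — the spring shortens by R_Y/k under the reaction it provides: δ_0 − R_Y·δ_{YY} = R_Y/k. With 1/k = 0.000152 m/kN, R_Y = δ_0 / (δ_{YY} + 1/k) = 0.70267 / (0.013865 + 0.000152) = 50.13 kN.

R_Y = 50.13 kN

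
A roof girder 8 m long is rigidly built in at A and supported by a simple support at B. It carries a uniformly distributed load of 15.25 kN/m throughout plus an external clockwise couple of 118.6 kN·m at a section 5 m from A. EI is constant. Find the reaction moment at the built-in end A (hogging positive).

Choose R_B as the redundant. The primary structure is the cantilever fixed at A.
Deflection at B on the released cantilever, summing each load's contribution:
  UDL 15.25: wL⁴/(8EI) = 7808/EI
  clockwise couple 118.6 at a = 5: M₀a(2L − a)/(2EI) = 3262/EI
  δ_0 = 11070/EI
Flexibility coefficient — unit upward force at B: δ_{BB} = L³/(3EI) = 170.7/EI.
Compatibility at B: δ_0 − R_B·δ_{BB} = 0, so R_B = 11070/170.7 = 64.86 kN.
Moment equilibrium about A: M_A = Σ(load moments about A) − R_B·L = 606.6 − 64.86×8 = 87.72 kN·m.

M_A = 87.72 kN·m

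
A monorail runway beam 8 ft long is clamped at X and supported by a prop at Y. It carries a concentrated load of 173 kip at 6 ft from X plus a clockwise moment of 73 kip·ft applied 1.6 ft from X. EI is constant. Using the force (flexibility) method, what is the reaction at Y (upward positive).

R_Y = 114.4 kip

Release the roller at Y. Primary structure: cantilever fixed at X.
Downward deflection at the released point Y due to the loads:
  point load 173 at a = 6: Pa²(3L − a)/(6EI) = 18684/EI
  clockwise couple 73 at a = 1.6: M₀a(2L − a)/(2EI) = 841/EI
  δ_0 = 19525/EI
Flexibility coefficient — unit upward force at Y: δ_{YY} = L³/(3EI) = 170.7/EI.
Compatibility at Y: δ_0 − R_Y·δ_{YY} = 0, so R_Y = 19525/170.7 = 114.4 kip.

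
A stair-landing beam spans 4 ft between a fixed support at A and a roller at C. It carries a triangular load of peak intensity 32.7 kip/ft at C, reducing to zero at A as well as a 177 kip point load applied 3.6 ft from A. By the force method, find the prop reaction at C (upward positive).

R_C = 186.5 kip

Take the reaction at C as the redundant and release it; the primary structure is a cantilever fixed at A.
Free-end deflection of the primary structure under the applied loading (downward +):
  triangular load, peak 32.7 at the free end: 11w₀L⁴/(120EI) = 767.4/EI
  point load 177 at a = 3.6: Pa²(3L − a)/(6EI) = 3211/EI
  δ_0 = 3979/EI
Tip deflection under a unit load at C: L³/(3EI) = 21.33/EI.
The prop prevents deflection at C: R_C = δ_0/δ_{CC} = 3979/21.33 = 186.5 kip.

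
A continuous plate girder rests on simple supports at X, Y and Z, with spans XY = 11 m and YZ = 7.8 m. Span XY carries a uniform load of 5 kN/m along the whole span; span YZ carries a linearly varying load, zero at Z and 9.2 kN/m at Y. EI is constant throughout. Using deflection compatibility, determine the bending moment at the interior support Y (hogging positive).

M_Y = 59.73 kN·m

Insert a hinge at Y; M_Y is the redundant, and each span becomes simply supported.
Rotations at Y on the released spans (each span's end-slope, ×1/EI):
  span XY: UDL 5: wL³/(24EI) = 277.3/EI
  span YZ: triangular load, peak 9.2: w₀L³/(45EI) = 97.02/EI
  relative rotation θ_0 = (277.3 + 97.02)/EI = 374.3/EI
A unit hogging moment at Y produces rotation L₁/(3EI) + L₂/(3EI) = 6.267/EI.
Slope continuity at Y: θ_0 = M_Y·6.267/EI, so M_Y = 374.3/6.267 = 59.73 kN·m (hogging).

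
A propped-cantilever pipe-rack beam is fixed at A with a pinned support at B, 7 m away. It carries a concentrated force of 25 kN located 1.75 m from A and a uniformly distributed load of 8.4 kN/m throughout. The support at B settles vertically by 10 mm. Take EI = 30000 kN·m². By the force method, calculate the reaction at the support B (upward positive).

Take the reaction at B as the redundant and release it; the primary structure is a cantilever fixed at A.
Deflection at B on the released cantilever, summing each load's contribution:
  point load 25 at a = 1.75: Pa²(3L − a)/(6EI) = 245.6/EI
  UDL 8.4: wL⁴/(8EI) = 2521/EI
  δ_0 = 2767/EI
Flexibility coefficient — unit upward force at B: δ_{BB} = L³/(3EI) = 114.3/EI.
With EI = 30000 kN·m²: δ_0 = 0.092223 m and δ_{BB} = 0.003811 m/kN.
Compatibility — the beam at B must follow the support down by 0.01 m: δ_0 − R_B·δ_{BB} = 0.01, so R_B = (0.092223 − 0.01)/0.003811 = 21.57 kN.

R_B = 21.57 kN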